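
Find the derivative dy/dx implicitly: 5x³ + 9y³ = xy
Differentiate both sides with respect to x, treating y as y(x). By the chain rule, any term containing y contributes a factor of y' = dy/dx when we differentiate it.

Move every term to one side and write the relation as F(x, y) = 0. Term by term,
  d/dx[5x^3] = 15x^2
  d/dx[-xy] = -x·y' - y
  d/dx[9y^3] = 27y^2·y'

The pieces without y' make up ∂F/∂x and the coefficient of y' is ∂F/∂y:
  ∂F/∂x = 15x^2 - y,
  ∂F/∂y = -x + 27y^2.

Since d/dx[F] = ∂F/∂x + (∂F/∂y)·y' = 0, solve for y':
  (∂F/∂y)·y' = -∂F/∂x
  dy/dx = -(∂F/∂x)/(∂F/∂y) = -(15x^2 - y)/(-x + 27y^2) = (15x^2 - y)/(x - 27y^2)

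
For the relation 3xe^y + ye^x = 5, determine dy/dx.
Apply d/dx to both sides, remembering that y depends on x. Each occurrence of y therefore brings in a y' = dy/dx via the chain rule.

With F(x, y) equal to the left-hand side minus the right, differentiate F term by term:
  d/dx[3x·e^(y)] = 3x·y'·e^(y) + 3e^(y)
  d/dx[y·e^(x)] = y·e^(x) + y'·e^(x)
  d/dx[-5] = 0
Adding these up, d/dx[F] = 0 becomes
  (y·e^(x) + 3e^(y)) + (3x·e^(y) + e^(x))·y' = 0,
so isolating y',
  dy/dx = -(y·e^(x) + 3e^(y))/(3x·e^(y) + e^(x)) = (-y·e^(x) - 3e^(y))/(3x·e^(y) + e^(x))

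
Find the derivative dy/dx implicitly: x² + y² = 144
Differentiate the relation implicitly: treat y = y(x) and apply the chain rule, so every y-derivative picks up a y' = dy/dx factor.

With everything moved to the left-hand side, differentiate term by term:
  d/dx[x^2] = 2x
  d/dx[y^2] = 2y·y'
  d/dx[-144] = 0

Separating the contributions that come from x directly and those that come through y:
  without y':      2x
  multiplying y':  2y

so (2x) + (2y)·y' = 0, and therefore
  dy/dx = -(2x)/(2y) = -x/y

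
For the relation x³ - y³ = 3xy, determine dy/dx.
Apply d/dx to both sides, remembering that y depends on x. Each occurrence of y therefore brings in a y' = dy/dx via the chain rule.

With F(x, y) equal to the left-hand side minus the right, differentiate F term by term:
  d/dx[x^3] = 3x^2
  d/dx[-3xy] = -3x·y' - 3y
  d/dx[-y^3] = -3y^2·y'
Adding these up, d/dx[F] = 0 becomes
  (3x^2 - 3y) + (-3x - 3y^2)·y' = 0,
so isolating y',
  dy/dx = -(3x^2 - 3y)/(-3x - 3y^2) = (x^2 - y)/(x + y^2)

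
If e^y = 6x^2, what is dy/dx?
Take d/dx of both sides. Since y is implicitly a function of x, the chain rule attaches a y' = dy/dx factor whenever we differentiate through y.

Set F(x, y) = (left side) − (right side), so the curve is F = 0. Differentiating each term of F:
  d/dx[-6x^2] = -12x
  d/dx[e^(y)] = y'·e^(y)

Collecting, the y'-free part is the partial derivative in x and the y' coefficient is the partial derivative in y:
  ∂F/∂x = -12x
  ∂F/∂y = e^(y)

so d/dx[F(x, y(x))] = ∂F/∂x + (∂F/∂y)·y' = 0. Rearranging,
  dy/dx = -(∂F/∂x)/(∂F/∂y) = -(-12x)/(e^(y)) = 12x·e^(-y)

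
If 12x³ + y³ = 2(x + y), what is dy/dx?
Differentiate the relation implicitly: treat y = y(x) and apply the chain rule, so every y-derivative picks up a y' = dy/dx factor.

With everything moved to the left-hand side, differentiate term by term:
  d/dx[12x^3] = 36x^2
  d/dx[-2x] = -2
  d/dx[y^3] = 3y^2·y'
  d/dx[-2y] = -2·y'

Separating the contributions that come from x directly and those that come through y:
  without y':      36x^2 - 2
  multiplying y':  3y^2 - 2

so (36x^2 - 2) + (3y^2 - 2)·y' = 0, and therefore
  dy/dx = -(36x^2 - 2)/(3y^2 - 2) = 2(1 - 18x^2)/(3y^2 - 2)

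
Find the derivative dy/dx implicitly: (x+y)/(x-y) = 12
Differentiate both sides with respect to x, treating y as y(x). By the chain rule, any term containing y contributes a factor of y' = dy/dx when we differentiate it.

Move every term to one side and write the relation as F(x, y) = 0. Term by term,
  d/dx[(x + y)/(x - y)] = (y' + 1)/(x - y) + (x + y)(y' - 1)/(x - y)^2
  d/dx[-12] = 0

The pieces without y' make up ∂F/∂x and the coefficient of y' is ∂F/∂y:
  ∂F/∂x = 1/(x - y) - (x + y)/(x - y)^2,
  ∂F/∂y = 1/(x - y) + (x + y)/(x - y)^2.

Since d/dx[F] = ∂F/∂x + (∂F/∂y)·y' = 0, solve for y':
  (∂F/∂y)·y' = -∂F/∂x
  dy/dx = -(∂F/∂x)/(∂F/∂y) = -(1/(x - y) - (x + y)/(x - y)^2)/(1/(x - y) + (x + y)/(x - y)^2)
        = -(-2y/(x - y)^2)/(2x/(x - y)^2) = y/x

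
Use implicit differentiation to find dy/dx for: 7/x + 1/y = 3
Differentiate both sides with respect to x, treating y as y(x). By the chain rule, any term containing y contributes a factor of y' = dy/dx when we differentiate it.

Move every term to one side and write the relation as F(x, y) = 0. Term by term,
  d/dx[1/y] = -y'/y^2
  d/dx[7/x] = -7/x^2
  d/dx[-3] = 0

The pieces without y' make up ∂F/∂x and the coefficient of y' is ∂F/∂y:
  ∂F/∂x = -7/x^2,
  ∂F/∂y = -1/y^2.

Since d/dx[F] = ∂F/∂x + (∂F/∂y)·y' = 0, solve for y':
  (∂F/∂y)·y' = -∂F/∂x
  dy/dx = -(∂F/∂x)/(∂F/∂y) = -(-7/x^2)/(-1/y^2) = -7y^2/x^2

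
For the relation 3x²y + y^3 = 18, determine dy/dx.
Differentiate both sides with respect to x, treating y as y(x). By the chain rule, any term containing y contributes a factor of y' = dy/dx when we differentiate it.

Move every term to one side and write the relation as F(x, y) = 0. Term by term,
  d/dx[3x^2y] = 3x^2·y' + 6xy
  d/dx[y^3] = 3y^2·y'
  d/dx[-18] = 0

The pieces without y' make up ∂F/∂x and the coefficient of y' is ∂F/∂y:
  ∂F/∂x = 6xy,
  ∂F/∂y = 3x^2 + 3y^2.

Since d/dx[F] = ∂F/∂x + (∂F/∂y)·y' = 0, solve for y':
  (∂F/∂y)·y' = -∂F/∂x
  dy/dx = -(∂F/∂x)/(∂F/∂y) = -(6xy)/(3x^2 + 3y^2) = -2xy/(x^2 + y^2)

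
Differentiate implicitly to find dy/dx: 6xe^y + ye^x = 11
Take d/dx of both sides. Since y is implicitly a function of x, the chain rule attaches a y' = dy/dx factor whenever we differentiate through y.

Set F(x, y) = (left side) − (right side), so the curve is F = 0. Differentiating each term of F:
  d/dx[6x·e^(y)] = 6x·y'·e^(y) + 6e^(y)
  d/dx[y·e^(x)] = y·e^(x) + y'·e^(x)
  d/dx[-11] = 0

Collecting, the y'-free part is the partial derivative in x and the y' coefficient is the partial derivative in y:
  ∂F/∂x = y·e^(x) + 6e^(y)
  ∂F/∂y = 6x·e^(y) + e^(x)

so d/dx[F(x, y(x))] = ∂F/∂x + (∂F/∂y)·y' = 0. Rearranging,
  dy/dx = -(∂F/∂x)/(∂F/∂y) = -(y·e^(x) + 6e^(y))/(6x·e^(y) + e^(x)) = (-y·e^(x) - 6e^(y))/(6x·e^(y) + e^(x))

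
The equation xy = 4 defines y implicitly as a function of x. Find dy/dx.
Take d/dx of both sides. Since y is implicitly a function of x, the chain rule attaches a y' = dy/dx factor whenever we differentiate through y.

Set F(x, y) = (left side) − (right side), so the curve is F = 0. Differentiating each term of F:
  d/dx[xy] = x·y' + y
  d/dx[-4] = 0

Collecting, the y'-free part is the partial derivative in x and the y' coefficient is the partial derivative in y:
  ∂F/∂x = y
  ∂F/∂y = x

so d/dx[F(x, y(x))] = ∂F/∂x + (∂F/∂y)·y' = 0. Rearranging,
  dy/dx = -(∂F/∂x)/(∂F/∂y) = -(y)/(x) = -y/x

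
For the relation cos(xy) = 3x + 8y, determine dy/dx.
Take d/dx of both sides. Since y is implicitly a function of x, the chain rule attaches a y' = dy/dx factor whenever we differentiate through y.

Set F(x, y) = (left side) − (right side), so the curve is F = 0. Differentiating each term of F:
  d/dx[-3x] = -3
  d/dx[-8y] = -8·y'
  d/dx[cos(xy)] = -(x·y' + y)·sin(xy)

Collecting, the y'-free part is the partial derivative in x and the y' coefficient is the partial derivative in y:
  ∂F/∂x = -y·sin(xy) - 3
  ∂F/∂y = -x·sin(xy) - 8

so d/dx[F(x, y(x))] = ∂F/∂x + (∂F/∂y)·y' = 0. Rearranging,
  dy/dx = -(∂F/∂x)/(∂F/∂y) = -(-y·sin(xy) - 3)/(-x·sin(xy) - 8) = -(y·sin(xy) + 3)/(x·sin(xy) + 8)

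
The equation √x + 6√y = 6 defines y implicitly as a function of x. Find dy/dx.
Take d/dx of both sides. Since y is implicitly a function of x, the chain rule attaches a y' = dy/dx factor whenever we differentiate through y.

Set F(x, y) = (left side) − (right side), so the curve is F = 0. Differentiating each term of F:
  d/dx[√(x)] = 1/(2√(x))
  d/dx[6√(y)] = 3·y'/√(y)
  d/dx[-6] = 0

Collecting, the y'-free part is the partial derivative in x and the y' coefficient is the partial derivative in y:
  ∂F/∂x = 1/(2√(x))
  ∂F/∂y = 3/√(y)

so d/dx[F(x, y(x))] = ∂F/∂x + (∂F/∂y)·y' = 0. Rearranging,
  dy/dx = -(∂F/∂x)/(∂F/∂y) = -(1/(2√(x)))/(3/√(y)) = -√(y)/(6√(x))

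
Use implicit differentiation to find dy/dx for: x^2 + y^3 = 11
Differentiate both sides with respect to x, treating y as y(x). By the chain rule, any term containing y contributes a factor of y' = dy/dx when we differentiate it.

Move every term to one side and write the relation as F(x, y) = 0. Term by term,
  d/dx[x^2] = 2x
  d/dx[y^3] = 3y^2·y'
  d/dx[-11] = 0

The pieces without y' make up ∂F/∂x and the coefficient of y' is ∂F/∂y:
  ∂F/∂x = 2x,
  ∂F/∂y = 3y^2.

Since d/dx[F] = ∂F/∂x + (∂F/∂y)·y' = 0, solve for y':
  (∂F/∂y)·y' = -∂F/∂x
  dy/dx = -(∂F/∂x)/(∂F/∂y) = -(2x)/(3y^2) = -2x/(3y^2)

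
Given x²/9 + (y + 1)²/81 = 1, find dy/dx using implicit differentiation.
Apply d/dx to both sides, remembering that y depends on x. Each occurrence of y therefore brings in a y' = dy/dx via the chain rule.

With F(x, y) equal to the left-hand side minus the right, differentiate F term by term:
  d/dx[x^2/9] = 2x/9
  d/dx[(y + 1)^2/81] = 2·y'(y + 1)/81
  d/dx[-1] = 0
Adding these up, d/dx[F] = 0 becomes
  (2x/9) + (2y/81 + 2/81)·y' = 0,
so isolating y',
  dy/dx = -(2x/9)/(2y/81 + 2/81)
        = -(2x/9)/(2(y + 1)/81) = -9x/(y + 1)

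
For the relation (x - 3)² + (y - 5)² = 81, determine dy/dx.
Differentiate the relation implicitly: treat y = y(x) and apply the chain rule, so every y-derivative picks up a y' = dy/dx factor.

With everything moved to the left-hand side, differentiate term by term:
  d/dx[(x - 3)^2] = 2x - 6
  d/dx[(y - 5)^2] = 2·y'(y - 5)
  d/dx[-81] = 0

Separating the contributions that come from x directly and those that come through y:
  without y':      2x - 6
  multiplying y':  2y - 10

so (2x - 6) + (2y - 10)·y' = 0, and therefore
  dy/dx = -(2x - 6)/(2y - 10) = (3 - x)/(y - 5)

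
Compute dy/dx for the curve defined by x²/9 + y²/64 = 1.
Differentiate both sides with respect to x, treating y as y(x). By the chain rule, any term containing y contributes a factor of y' = dy/dx when we differentiate it.

Move every term to one side and write the relation as F(x, y) = 0. Term by term,
  d/dx[x^2/9] = 2x/9
  d/dx[y^2/64] = y·y'/32
  d/dx[-1] = 0

The pieces without y' make up ∂F/∂x and the coefficient of y' is ∂F/∂y:
  ∂F/∂x = 2x/9,
  ∂F/∂y = y/32.

Since d/dx[F] = ∂F/∂x + (∂F/∂y)·y' = 0, solve for y':
  (∂F/∂y)·y' = -∂F/∂x
  dy/dx = -(∂F/∂x)/(∂F/∂y) = -(2x/9)/(y/32) = -64x/(9y)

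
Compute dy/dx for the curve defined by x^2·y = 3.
Apply d/dx to both sides, remembering that y depends on x. Each occurrence of y therefore brings in a y' = dy/dx via the chain rule.

With F(x, y) equal to the left-hand side minus the right, differentiate F term by term:
  d/dx[x^2y] = x^2·y' + 2xy
  d/dx[-3] = 0
Adding these up, d/dx[F] = 0 becomes
  (2xy) + (x^2)·y' = 0,
so isolating y',
  dy/dx = -(2xy)/(x^2) = -2y/x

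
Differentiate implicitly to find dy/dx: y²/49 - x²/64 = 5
Apply d/dx to both sides, remembering that y depends on x. Each occurrence of y therefore brings in a y' = dy/dx via the chain rule.

With F(x, y) equal to the left-hand side minus the right, differentiate F term by term:
  d/dx[-x^2/64] = -x/32
  d/dx[y^2/49] = 2y·y'/49
  d/dx[-5] = 0
Adding these up, d/dx[F] = 0 becomes
  (-x/32) + (2y/49)·y' = 0,
so isolating y',
  dy/dx = -(-x/32)/(2y/49) = 49x/(64y)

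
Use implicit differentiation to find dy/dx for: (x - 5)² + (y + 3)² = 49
Apply d/dx to both sides, remembering that y depends on x. Each occurrence of y therefore brings in a y' = dy/dx via the chain rule.

With F(x, y) equal to the left-hand side minus the right, differentiate F term by term:
  d/dx[(x - 5)^2] = 2x - 10
  d/dx[(y + 3)^2] = 2·y'(y + 3)
  d/dx[-49] = 0
Adding these up, d/dx[F] = 0 becomes
  (2x - 10) + (2y + 6)·y' = 0,
so isolating y',
  dy/dx = -(2x - 10)/(2y + 6) = (5 - x)/(y + 3)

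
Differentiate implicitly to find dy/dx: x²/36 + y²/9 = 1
Differentiate both sides with respect to x, treating y as y(x). By the chain rule, any term containing y contributes a factor of y' = dy/dx when we differentiate it.

Move every term to one side and write the relation as F(x, y) = 0. Term by term,
  d/dx[x^2/36] = x/18
  d/dx[y^2/9] = 2y·y'/9
  d/dx[-1] = 0

The pieces without y' make up ∂F/∂x and the coefficient of y' is ∂F/∂y:
  ∂F/∂x = x/18,
  ∂F/∂y = 2y/9.

Since d/dx[F] = ∂F/∂x + (∂F/∂y)·y' = 0, solve for y':
  (∂F/∂y)·y' = -∂F/∂x
  dy/dx = -(∂F/∂x)/(∂F/∂y) = -(x/18)/(2y/9) = -x/(4y)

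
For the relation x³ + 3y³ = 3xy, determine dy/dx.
Apply d/dx to both sides, remembering that y depends on x. Each occurrence of y therefore brings in a y' = dy/dx via the chain rule.

With F(x, y) equal to the left-hand side minus the right, differentiate F term by term:
  d/dx[x^3] = 3x^2
  d/dx[-3xy] = -3x·y' - 3y
  d/dx[3y^3] = 9y^2·y'
Adding these up, d/dx[F] = 0 becomes
  (3x^2 - 3y) + (-3x + 9y^2)·y' = 0,
so isolating y',
  dy/dx = -(3x^2 - 3y)/(-3x + 9y^2) = (x^2 - y)/(x - 3y^2)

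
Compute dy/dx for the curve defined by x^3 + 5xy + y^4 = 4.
Differentiate both sides with respect to x, treating y as y(x). By the chain rule, any term containing y contributes a factor of y' = dy/dx when we differentiate it.

Move every term to one side and write the relation as F(x, y) = 0. Term by term,
  d/dx[x^3] = 3x^2
  d/dx[5xy] = 5x·y' + 5y
  d/dx[y^4] = 4y^3·y'
  d/dx[-4] = 0

The pieces without y' make up ∂F/∂x and the coefficient of y' is ∂F/∂y:
  ∂F/∂x = 3x^2 + 5y,
  ∂F/∂y = 5x + 4y^3.

Since d/dx[F] = ∂F/∂x + (∂F/∂y)·y' = 0, solve for y':
  (∂F/∂y)·y' = -∂F/∂x
  dy/dx = -(∂F/∂x)/(∂F/∂y) = -(3x^2 + 5y)/(5x + 4y^3) = (-3x^2 - 5y)/(5x + 4y^3)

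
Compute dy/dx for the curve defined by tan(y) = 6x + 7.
Take d/dx of both sides. Since y is implicitly a function of x, the chain rule attaches a y' = dy/dx factor whenever we differentiate through y.

Set F(x, y) = (left side) − (right side), so the curve is F = 0. Differentiating each term of F:
  d/dx[-6x] = -6
  d/dx[tan(y)] = y'(tan(y)^2 + 1)
  d/dx[-7] = 0

Collecting, the y'-free part is the partial derivative in x and the y' coefficient is the partial derivative in y:
  ∂F/∂x = -6
  ∂F/∂y = tan(y)^2 + 1

so d/dx[F(x, y(x))] = ∂F/∂x + (∂F/∂y)·y' = 0. Rearranging,
  dy/dx = -(∂F/∂x)/(∂F/∂y) = -(-6)/(tan(y)^2 + 1) = 6cos(y)^2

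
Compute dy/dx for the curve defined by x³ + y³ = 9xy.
Differentiate both sides with respect to x, treating y as y(x). By the chain rule, any term containing y contributes a factor of y' = dy/dx when we differentiate it.

Move every term to one side and write the relation as F(x, y) = 0. Term by term,
  d/dx[x^3] = 3x^2
  d/dx[-9xy] = -9x·y' - 9y
  d/dx[y^3] = 3y^2·y'

The pieces without y' make up ∂F/∂x and the coefficient of y' is ∂F/∂y:
  ∂F/∂x = 3x^2 - 9y,
  ∂F/∂y = -9x + 3y^2.

Since d/dx[F] = ∂F/∂x + (∂F/∂y)·y' = 0, solve for y':
  (∂F/∂y)·y' = -∂F/∂x
  dy/dx = -(∂F/∂x)/(∂F/∂y) = -(3x^2 - 9y)/(-9x + 3y^2) = (x^2 - 3y)/(3x - y^2)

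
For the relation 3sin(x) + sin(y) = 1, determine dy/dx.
Apply d/dx to both sides, remembering that y depends on x. Each occurrence of y therefore brings in a y' = dy/dx via the chain rule.

With F(x, y) equal to the left-hand side minus the right, differentiate F term by term:
  d/dx[3sin(x)] = 3cos(x)
  d/dx[sin(y)] = y'·cos(y)
  d/dx[-1] = 0
Adding these up, d/dx[F] = 0 becomes
  (3cos(x)) + (cos(y))·y' = 0,
so isolating y',
  dy/dx = -(3cos(x))/(cos(y)) = -3cos(x)/cos(y)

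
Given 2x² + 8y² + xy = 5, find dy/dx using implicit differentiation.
Take d/dx of both sides. Since y is implicitly a function of x, the chain rule attaches a y' = dy/dx factor whenever we differentiate through y.

Set F(x, y) = (left side) − (right side), so the curve is F = 0. Differentiating each term of F:
  d/dx[2x^2] = 4x
  d/dx[xy] = x·y' + y
  d/dx[8y^2] = 16y·y'
  d/dx[-5] = 0

Collecting, the y'-free part is the partial derivative in x and the y' coefficient is the partial derivative in y:
  ∂F/∂x = 4x + y
  ∂F/∂y = x + 16y

so d/dx[F(x, y(x))] = ∂F/∂x + (∂F/∂y)·y' = 0. Rearranging,
  dy/dx = -(∂F/∂x)/(∂F/∂y) = -(4x + y)/(x + 16y) = (-4x - y)/(x + 16y)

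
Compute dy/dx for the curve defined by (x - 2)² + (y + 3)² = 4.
Apply d/dx to both sides, remembering that y depends on x. Each occurrence of y therefore brings in a y' = dy/dx via the chain rule.

With F(x, y) equal to the left-hand side minus the right, differentiate F term by term:
  d/dx[(x - 2)^2] = 2x - 4
  d/dx[(y + 3)^2] = 2·y'(y + 3)
  d/dx[-4] = 0
Adding these up, d/dx[F] = 0 becomes
  (2x - 4) + (2y + 6)·y' = 0,
so isolating y',
  dy/dx = -(2x - 4)/(2y + 6) = (2 - x)/(y + 3)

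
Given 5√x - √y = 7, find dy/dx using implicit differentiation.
Differentiate the relation implicitly: treat y = y(x) and apply the chain rule, so every y-derivative picks up a y' = dy/dx factor.

With everything moved to the left-hand side, differentiate term by term:
  d/dx[5√(x)] = 5/(2√(x))
  d/dx[-√(y)] = -y'/(2√(y))
  d/dx[-7] = 0

Separating the contributions that come from x directly and those that come through y:
  without y':      5/(2√(x))
  multiplying y':  -1/(2√(y))

so (5/(2√(x))) + (-1/(2√(y)))·y' = 0, and therefore
  dy/dx = -(5/(2√(x)))/(-1/(2√(y))) = 5√(y)/√(x)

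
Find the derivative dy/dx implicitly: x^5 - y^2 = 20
Differentiate both sides with respect to x, treating y as y(x). By the chain rule, any term containing y contributes a factor of y' = dy/dx when we differentiate it.

Move every term to one side and write the relation as F(x, y) = 0. Term by term,
  d/dx[x^5] = 5x^4
  d/dx[-y^2] = -2y·y'
  d/dx[-20] = 0

The pieces without y' make up ∂F/∂x and the coefficient of y' is ∂F/∂y:
  ∂F/∂x = 5x^4,
  ∂F/∂y = -2y.

Since d/dx[F] = ∂F/∂x + (∂F/∂y)·y' = 0, solve for y':
  (∂F/∂y)·y' = -∂F/∂x
  dy/dx = -(∂F/∂x)/(∂F/∂y) = -(5x^4)/(-2y) = 5x^4/(2y)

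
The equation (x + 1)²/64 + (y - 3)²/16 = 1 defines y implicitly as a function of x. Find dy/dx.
Take d/dx of both sides. Since y is implicitly a function of x, the chain rule attaches a y' = dy/dx factor whenever we differentiate through y.

Set F(x, y) = (left side) − (right side), so the curve is F = 0. Differentiating each term of F:
  d/dx[(x + 1)^2/64] = x/32 + 1/32
  d/dx[(y - 3)^2/16] = y'(y - 3)/8
  d/dx[-1] = 0

Collecting, the y'-free part is the partial derivative in x and the y' coefficient is the partial derivative in y:
  ∂F/∂x = x/32 + 1/32
  ∂F/∂y = y/8 - 3/8

so d/dx[F(x, y(x))] = ∂F/∂x + (∂F/∂y)·y' = 0. Rearranging,
  dy/dx = -(∂F/∂x)/(∂F/∂y) = -(x/32 + 1/32)/(y/8 - 3/8)
        = -((x + 1)/32)/((y - 3)/8) = (-x - 1)/(4(y - 3))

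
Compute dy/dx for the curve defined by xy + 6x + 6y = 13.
Differentiate both sides with respect to x, treating y as y(x). By the chain rule, any term containing y contributes a factor of y' = dy/dx when we differentiate it.

Move every term to one side and write the relation as F(x, y) = 0. Term by term,
  d/dx[xy] = x·y' + y
  d/dx[6x] = 6
  d/dx[6y] = 6·y'
  d/dx[-13] = 0

The pieces without y' make up ∂F/∂x and the coefficient of y' is ∂F/∂y:
  ∂F/∂x = y + 6,
  ∂F/∂y = x + 6.

Since d/dx[F] = ∂F/∂x + (∂F/∂y)·y' = 0, solve for y':
  (∂F/∂y)·y' = -∂F/∂x
  dy/dx = -(∂F/∂x)/(∂F/∂y) = -(y + 6)/(x + 6) = (-y - 6)/(x + 6)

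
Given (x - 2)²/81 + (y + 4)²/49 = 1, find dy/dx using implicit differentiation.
Apply d/dx to both sides, remembering that y depends on x. Each occurrence of y therefore brings in a y' = dy/dx via the chain rule.

With F(x, y) equal to the left-hand side minus the right, differentiate F term by term:
  d/dx[(x - 2)^2/81] = 2x/81 - 4/81
  d/dx[(y + 4)^2/49] = 2·y'(y + 4)/49
  d/dx[-1] = 0
Adding these up, d/dx[F] = 0 becomes
  (2x/81 - 4/81) + (2y/49 + 8/49)·y' = 0,
so isolating y',
  dy/dx = -(2x/81 - 4/81)/(2y/49 + 8/49)
        = -(2(x - 2)/81)/(2(y + 4)/49) = 49(2 - x)/(81(y + 4))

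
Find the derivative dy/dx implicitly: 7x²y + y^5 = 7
Differentiate the relation implicitly: treat y = y(x) and apply the chain rule, so every y-derivative picks up a y' = dy/dx factor.

With everything moved to the left-hand side, differentiate term by term:
  d/dx[7x^2y] = 7x^2·y' + 14xy
  d/dx[y^5] = 5y^4·y'
  d/dx[-7] = 0

Separating the contributions that come from x directly and those that come through y:
  without y':      14xy
  multiplying y':  7x^2 + 5y^4

so (14xy) + (7x^2 + 5y^4)·y' = 0, and therefore
  dy/dx = -(14xy)/(7x^2 + 5y^4) = -14xy/(7x^2 + 5y^4)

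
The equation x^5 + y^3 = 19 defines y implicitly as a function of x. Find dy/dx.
Differentiate both sides with respect to x, treating y as y(x). By the chain rule, any term containing y contributes a factor of y' = dy/dx when we differentiate it.

Move every term to one side and write the relation as F(x, y) = 0. Term by term,
  d/dx[x^5] = 5x^4
  d/dx[y^3] = 3y^2·y'
  d/dx[-19] = 0

The pieces without y' make up ∂F/∂x and the coefficient of y' is ∂F/∂y:
  ∂F/∂x = 5x^4,
  ∂F/∂y = 3y^2.

Since d/dx[F] = ∂F/∂x + (∂F/∂y)·y' = 0, solve for y':
  (∂F/∂y)·y' = -∂F/∂x
  dy/dx = -(∂F/∂x)/(∂F/∂y) = -(5x^4)/(3y^2) = -5x^4/(3y^2)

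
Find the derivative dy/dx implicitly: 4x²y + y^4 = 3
Take d/dx of both sides. Since y is implicitly a function of x, the chain rule attaches a y' = dy/dx factor whenever we differentiate through y.

Set F(x, y) = (left side) − (right side), so the curve is F = 0. Differentiating each term of F:
  d/dx[4x^2y] = 4x^2·y' + 8xy
  d/dx[y^4] = 4y^3·y'
  d/dx[-3] = 0

Collecting, the y'-free part is the partial derivative in x and the y' coefficient is the partial derivative in y:
  ∂F/∂x = 8xy
  ∂F/∂y = 4x^2 + 4y^3

so d/dx[F(x, y(x))] = ∂F/∂x + (∂F/∂y)·y' = 0. Rearranging,
  dy/dx = -(∂F/∂x)/(∂F/∂y) = -(8xy)/(4x^2 + 4y^3) = -2xy/(x^2 + y^3)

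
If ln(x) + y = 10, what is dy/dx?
Differentiate both sides with respect to x, treating y as y(x). By the chain rule, any term containing y contributes a factor of y' = dy/dx when we differentiate it.

Move every term to one side and write the relation as F(x, y) = 0. Term by term,
  d/dx[y] = y'
  d/dx[ln(x)] = 1/x
  d/dx[-10] = 0

The pieces without y' make up ∂F/∂x and the coefficient of y' is ∂F/∂y:
  ∂F/∂x = 1/x,
  ∂F/∂y = 1.

Since d/dx[F] = ∂F/∂x + (∂F/∂y)·y' = 0, solve for y':
  (∂F/∂y)·y' = -∂F/∂x
  dy/dx = -(∂F/∂x)/(∂F/∂y) = -(1/x)/(1) = -1/x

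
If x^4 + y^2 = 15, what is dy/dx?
Apply d/dx to both sides, remembering that y depends on x. Each occurrence of y therefore brings in a y' = dy/dx via the chain rule.

With F(x, y) equal to the left-hand side minus the right, differentiate F term by term:
  d/dx[x^4] = 4x^3
  d/dx[y^2] = 2y·y'
  d/dx[-15] = 0
Adding these up, d/dx[F] = 0 becomes
  (4x^3) + (2y)·y' = 0,
so isolating y',
  dy/dx = -(4x^3)/(2y) = -2x^3/y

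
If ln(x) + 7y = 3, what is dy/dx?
Differentiate both sides with respect to x, treating y as y(x). By the chain rule, any term containing y contributes a factor of y' = dy/dx when we differentiate it.

Move every term to one side and write the relation as F(x, y) = 0. Term by term,
  d/dx[7y] = 7·y'
  d/dx[ln(x)] = 1/x
  d/dx[-3] = 0

The pieces without y' make up ∂F/∂x and the coefficient of y' is ∂F/∂y:
  ∂F/∂x = 1/x,
  ∂F/∂y = 7.

Since d/dx[F] = ∂F/∂x + (∂F/∂y)·y' = 0, solve for y':
  (∂F/∂y)·y' = -∂F/∂x
  dy/dx = -(∂F/∂x)/(∂F/∂y) = -(1/x)/(7) = -1/(7x)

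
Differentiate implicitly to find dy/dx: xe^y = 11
Take d/dx of both sides. Since y is implicitly a function of x, the chain rule attaches a y' = dy/dx factor whenever we differentiate through y.

Set F(x, y) = (left side) − (right side), so the curve is F = 0. Differentiating each term of F:
  d/dx[x·e^(y)] = x·y'·e^(y) + e^(y)
  d/dx[-11] = 0

Collecting, the y'-free part is the partial derivative in x and the y' coefficient is the partial derivative in y:
  ∂F/∂x = e^(y)
  ∂F/∂y = x·e^(y)

so d/dx[F(x, y(x))] = ∂F/∂x + (∂F/∂y)·y' = 0. Rearranging,
  dy/dx = -(∂F/∂x)/(∂F/∂y) = -(e^(y))/(x·e^(y)) = -1/x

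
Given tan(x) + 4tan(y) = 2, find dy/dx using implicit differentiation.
Take d/dx of both sides. Since y is implicitly a function of x, the chain rule attaches a y' = dy/dx factor whenever we differentiate through y.

Set F(x, y) = (left side) − (right side), so the curve is F = 0. Differentiating each term of F:
  d/dx[tan(x)] = tan(x)^2 + 1
  d/dx[4tan(y)] = 4·y'(tan(y)^2 + 1)
  d/dx[-2] = 0

Collecting, the y'-free part is the partial derivative in x and the y' coefficient is the partial derivative in y:
  ∂F/∂x = tan(x)^2 + 1
  ∂F/∂y = 4tan(y)^2 + 4

so d/dx[F(x, y(x))] = ∂F/∂x + (∂F/∂y)·y' = 0. Rearranging,
  dy/dx = -(∂F/∂x)/(∂F/∂y) = -(tan(x)^2 + 1)/(4tan(y)^2 + 4) = -cos(y)^2/(4cos(x)^2)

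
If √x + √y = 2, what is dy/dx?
Take d/dx of both sides. Since y is implicitly a function of x, the chain rule attaches a y' = dy/dx factor whenever we differentiate through y.

Set F(x, y) = (left side) − (right side), so the curve is F = 0. Differentiating each term of F:
  d/dx[√(x)] = 1/(2√(x))
  d/dx[√(y)] = y'/(2√(y))
  d/dx[-2] = 0

Collecting, the y'-free part is the partial derivative in x and the y' coefficient is the partial derivative in y:
  ∂F/∂x = 1/(2√(x))
  ∂F/∂y = 1/(2√(y))

so d/dx[F(x, y(x))] = ∂F/∂x + (∂F/∂y)·y' = 0. Rearranging,
  dy/dx = -(∂F/∂x)/(∂F/∂y) = -(1/(2√(x)))/(1/(2√(y))) = -√(y)/√(x)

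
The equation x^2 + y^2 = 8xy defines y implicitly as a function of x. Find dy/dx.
Take d/dx of both sides. Since y is implicitly a function of x, the chain rule attaches a y' = dy/dx factor whenever we differentiate through y.

Set F(x, y) = (left side) − (right side), so the curve is F = 0. Differentiating each term of F:
  d/dx[x^2] = 2x
  d/dx[-8xy] = -8x·y' - 8y
  d/dx[y^2] = 2y·y'

Collecting, the y'-free part is the partial derivative in x and the y' coefficient is the partial derivative in y:
  ∂F/∂x = 2x - 8y
  ∂F/∂y = -8x + 2y

so d/dx[F(x, y(x))] = ∂F/∂x + (∂F/∂y)·y' = 0. Rearranging,
  dy/dx = -(∂F/∂x)/(∂F/∂y) = -(2x - 8y)/(-8x + 2y) = (x - 4y)/(4x - y)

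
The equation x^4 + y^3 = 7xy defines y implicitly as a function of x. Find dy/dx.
Differentiate the relation implicitly: treat y = y(x) and apply the chain rule, so every y-derivative picks up a y' = dy/dx factor.

With everything moved to the left-hand side, differentiate term by term:
  d/dx[x^4] = 4x^3
  d/dx[-7xy] = -7x·y' - 7y
  d/dx[y^3] = 3y^2·y'

Separating the contributions that come from x directly and those that come through y:
  without y':      4x^3 - 7y
  multiplying y':  -7x + 3y^2

so (4x^3 - 7y) + (-7x + 3y^2)·y' = 0, and therefore
  dy/dx = -(4x^3 - 7y)/(-7x + 3y^2) = (4x^3 - 7y)/(7x - 3y^2)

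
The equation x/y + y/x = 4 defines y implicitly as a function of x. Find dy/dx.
Differentiate both sides with respect to x, treating y as y(x). By the chain rule, any term containing y contributes a factor of y' = dy/dx when we differentiate it.

Move every term to one side and write the relation as F(x, y) = 0. Term by term,
  d/dx[x/y] = -x·y'/y^2 + 1/y
  d/dx[y/x] = y'/x - y/x^2
  d/dx[-4] = 0

The pieces without y' make up ∂F/∂x and the coefficient of y' is ∂F/∂y:
  ∂F/∂x = 1/y - y/x^2,
  ∂F/∂y = -x/y^2 + 1/x.

Since d/dx[F] = ∂F/∂x + (∂F/∂y)·y' = 0, solve for y':
  (∂F/∂y)·y' = -∂F/∂x
  dy/dx = -(∂F/∂x)/(∂F/∂y) = -(1/y - y/x^2)/(-x/y^2 + 1/x)
        = -((x - y)(x + y)/(x^2y))/(-(x - y)(x + y)/(xy^2)) = y/x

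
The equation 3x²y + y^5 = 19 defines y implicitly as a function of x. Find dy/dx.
Apply d/dx to both sides, remembering that y depends on x. Each occurrence of y therefore brings in a y' = dy/dx via the chain rule.

With F(x, y) equal to the left-hand side minus the right, differentiate F term by term:
  d/dx[3x^2y] = 3x^2·y' + 6xy
  d/dx[y^5] = 5y^4·y'
  d/dx[-19] = 0
Adding these up, d/dx[F] = 0 becomes
  (6xy) + (3x^2 + 5y^4)·y' = 0,
so isolating y',
  dy/dx = -(6xy)/(3x^2 + 5y^4) = -6xy/(3x^2 + 5y^4)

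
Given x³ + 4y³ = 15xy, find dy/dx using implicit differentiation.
Differentiate both sides with respect to x, treating y as y(x). By the chain rule, any term containing y contributes a factor of y' = dy/dx when we differentiate it.

Move every term to one side and write the relation as F(x, y) = 0. Term by term,
  d/dx[x^3] = 3x^2
  d/dx[-15xy] = -15x·y' - 15y
  d/dx[4y^3] = 12y^2·y'

The pieces without y' make up ∂F/∂x and the coefficient of y' is ∂F/∂y:
  ∂F/∂x = 3x^2 - 15y,
  ∂F/∂y = -15x + 12y^2.

Since d/dx[F] = ∂F/∂x + (∂F/∂y)·y' = 0, solve for y':
  (∂F/∂y)·y' = -∂F/∂x
  dy/dx = -(∂F/∂x)/(∂F/∂y) = -(3x^2 - 15y)/(-15x + 12y^2) = (x^2 - 5y)/(5x - 4y^2)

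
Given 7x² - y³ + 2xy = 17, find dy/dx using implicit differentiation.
Differentiate both sides with respect to x, treating y as y(x). By the chain rule, any term containing y contributes a factor of y' = dy/dx when we differentiate it.

Move every term to one side and write the relation as F(x, y) = 0. Term by term,
  d/dx[7x^2] = 14x
  d/dx[2xy] = 2x·y' + 2y
  d/dx[-y^3] = -3y^2·y'
  d/dx[-17] = 0

The pieces without y' make up ∂F/∂x and the coefficient of y' is ∂F/∂y:
  ∂F/∂x = 14x + 2y,
  ∂F/∂y = 2x - 3y^2.

Since d/dx[F] = ∂F/∂x + (∂F/∂y)·y' = 0, solve for y':
  (∂F/∂y)·y' = -∂F/∂x
  dy/dx = -(∂F/∂x)/(∂F/∂y) = -(14x + 2y)/(2x - 3y^2) = 2(-7x - y)/(2x - 3y^2)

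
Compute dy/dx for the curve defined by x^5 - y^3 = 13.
Differentiate both sides with respect to x, treating y as y(x). By the chain rule, any term containing y contributes a factor of y' = dy/dx when we differentiate it.

Move every term to one side and write the relation as F(x, y) = 0. Term by term,
  d/dx[x^5] = 5x^4
  d/dx[-y^3] = -3y^2·y'
  d/dx[-13] = 0

The pieces without y' make up ∂F/∂x and the coefficient of y' is ∂F/∂y:
  ∂F/∂x = 5x^4,
  ∂F/∂y = -3y^2.

Since d/dx[F] = ∂F/∂x + (∂F/∂y)·y' = 0, solve for y':
  (∂F/∂y)·y' = -∂F/∂x
  dy/dx = -(∂F/∂x)/(∂F/∂y) = -(5x^4)/(-3y^2) = 5x^4/(3y^2)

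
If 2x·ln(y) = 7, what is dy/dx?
Apply d/dx to both sides, remembering that y depends on x. Each occurrence of y therefore brings in a y' = dy/dx via the chain rule.

With F(x, y) equal to the left-hand side minus the right, differentiate F term by term:
  d/dx[2x·ln(y)] = 2x·y'/y + 2ln(y)
  d/dx[-7] = 0
Adding these up, d/dx[F] = 0 becomes
  (2ln(y)) + (2x/y)·y' = 0,
so isolating y',
  dy/dx = -(2ln(y))/(2x/y) = -y·ln(y)/x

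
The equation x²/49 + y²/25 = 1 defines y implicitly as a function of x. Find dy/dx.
Apply d/dx to both sides, remembering that y depends on x. Each occurrence of y therefore brings in a y' = dy/dx via the chain rule.

With F(x, y) equal to the left-hand side minus the right, differentiate F term by term:
  d/dx[x^2/49] = 2x/49
  d/dx[y^2/25] = 2y·y'/25
  d/dx[-1] = 0
Adding these up, d/dx[F] = 0 becomes
  (2x/49) + (2y/25)·y' = 0,
so isolating y',
  dy/dx = -(2x/49)/(2y/25) = -25x/(49y)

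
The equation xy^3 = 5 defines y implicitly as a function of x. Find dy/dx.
Differentiate both sides with respect to x, treating y as y(x). By the chain rule, any term containing y contributes a factor of y' = dy/dx when we differentiate it.

Move every term to one side and write the relation as F(x, y) = 0. Term by term,
  d/dx[xy^3] = 3xy^2·y' + y^3
  d/dx[-5] = 0

The pieces without y' make up ∂F/∂x and the coefficient of y' is ∂F/∂y:
  ∂F/∂x = y^3,
  ∂F/∂y = 3xy^2.

Since d/dx[F] = ∂F/∂x + (∂F/∂y)·y' = 0, solve for y':
  (∂F/∂y)·y' = -∂F/∂x
  dy/dx = -(∂F/∂x)/(∂F/∂y) = -(y^3)/(3xy^2) = -y/(3x)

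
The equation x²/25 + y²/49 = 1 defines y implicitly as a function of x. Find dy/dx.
Differentiate the relation implicitly: treat y = y(x) and apply the chain rule, so every y-derivative picks up a y' = dy/dx factor.

With everything moved to the left-hand side, differentiate term by term:
  d/dx[x^2/25] = 2x/25
  d/dx[y^2/49] = 2y·y'/49
  d/dx[-1] = 0

Separating the contributions that come from x directly and those that come through y:
  without y':      2x/25
  multiplying y':  2y/49

so (2x/25) + (2y/49)·y' = 0, and therefore
  dy/dx = -(2x/25)/(2y/49) = -49x/(25y)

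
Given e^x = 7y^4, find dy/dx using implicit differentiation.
Take d/dx of both sides. Since y is implicitly a function of x, the chain rule attaches a y' = dy/dx factor whenever we differentiate through y.

Set F(x, y) = (left side) − (right side), so the curve is F = 0. Differentiating each term of F:
  d/dx[-7y^4] = -28y^3·y'
  d/dx[e^(x)] = e^(x)

Collecting, the y'-free part is the partial derivative in x and the y' coefficient is the partial derivative in y:
  ∂F/∂x = e^(x)
  ∂F/∂y = -28y^3

so d/dx[F(x, y(x))] = ∂F/∂x + (∂F/∂y)·y' = 0. Rearranging,
  dy/dx = -(∂F/∂x)/(∂F/∂y) = -(e^(x))/(-28y^3) = e^(x)/(28y^3)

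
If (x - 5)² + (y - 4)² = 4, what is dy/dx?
Differentiate both sides with respect to x, treating y as y(x). By the chain rule, any term containing y contributes a factor of y' = dy/dx when we differentiate it.

Move every term to one side and write the relation as F(x, y) = 0. Term by term,
  d/dx[(x - 5)^2] = 2x - 10
  d/dx[(y - 4)^2] = 2·y'(y - 4)
  d/dx[-4] = 0

The pieces without y' make up ∂F/∂x and the coefficient of y' is ∂F/∂y:
  ∂F/∂x = 2x - 10,
  ∂F/∂y = 2y - 8.

Since d/dx[F] = ∂F/∂x + (∂F/∂y)·y' = 0, solve for y':
  (∂F/∂y)·y' = -∂F/∂x
  dy/dx = -(∂F/∂x)/(∂F/∂y) = -(2x - 10)/(2y - 8) = (5 - x)/(y - 4)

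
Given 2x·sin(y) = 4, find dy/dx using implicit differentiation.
Take d/dx of both sides. Since y is implicitly a function of x, the chain rule attaches a y' = dy/dx factor whenever we differentiate through y.

Set F(x, y) = (left side) − (right side), so the curve is F = 0. Differentiating each term of F:
  d/dx[2x·sin(y)] = 2x·y'·cos(y) + 2sin(y)
  d/dx[-4] = 0

Collecting, the y'-free part is the partial derivative in x and the y' coefficient is the partial derivative in y:
  ∂F/∂x = 2sin(y)
  ∂F/∂y = 2x·cos(y)

so d/dx[F(x, y(x))] = ∂F/∂x + (∂F/∂y)·y' = 0. Rearranging,
  dy/dx = -(∂F/∂x)/(∂F/∂y) = -(2sin(y))/(2x·cos(y)) = -tan(y)/x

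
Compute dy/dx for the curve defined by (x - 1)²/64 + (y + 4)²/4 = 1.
Differentiate both sides with respect to x, treating y as y(x). By the chain rule, any term containing y contributes a factor of y' = dy/dx when we differentiate it.

Move every term to one side and write the relation as F(x, y) = 0. Term by term,
  d/dx[(x - 1)^2/64] = x/32 - 1/32
  d/dx[(y + 4)^2/4] = y'(y + 4)/2
  d/dx[-1] = 0

The pieces without y' make up ∂F/∂x and the coefficient of y' is ∂F/∂y:
  ∂F/∂x = x/32 - 1/32,
  ∂F/∂y = y/2 + 2.

Since d/dx[F] = ∂F/∂x + (∂F/∂y)·y' = 0, solve for y':
  (∂F/∂y)·y' = -∂F/∂x
  dy/dx = -(∂F/∂x)/(∂F/∂y) = -(x/32 - 1/32)/(y/2 + 2)
        = -((x - 1)/32)/((y + 4)/2) = (1 - x)/(16(y + 4))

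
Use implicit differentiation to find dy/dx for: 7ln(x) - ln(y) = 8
Apply d/dx to both sides, remembering that y depends on x. Each occurrence of y therefore brings in a y' = dy/dx via the chain rule.

With F(x, y) equal to the left-hand side minus the right, differentiate F term by term:
  d/dx[7ln(x)] = 7/x
  d/dx[-ln(y)] = -y'/y
  d/dx[-8] = 0
Adding these up, d/dx[F] = 0 becomes
  (7/x) + (-1/y)·y' = 0,
so isolating y',
  dy/dx = -(7/x)/(-1/y) = 7y/x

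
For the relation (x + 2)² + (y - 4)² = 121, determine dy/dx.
Apply d/dx to both sides, remembering that y depends on x. Each occurrence of y therefore brings in a y' = dy/dx via the chain rule.

With F(x, y) equal to the left-hand side minus the right, differentiate F term by term:
  d/dx[(x + 2)^2] = 2x + 4
  d/dx[(y - 4)^2] = 2·y'(y - 4)
  d/dx[-121] = 0
Adding these up, d/dx[F] = 0 becomes
  (2x + 4) + (2y - 8)·y' = 0,
so isolating y',
  dy/dx = -(2x + 4)/(2y - 8) = (-x - 2)/(y - 4)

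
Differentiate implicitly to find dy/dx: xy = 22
Differentiate the relation implicitly: treat y = y(x) and apply the chain rule, so every y-derivative picks up a y' = dy/dx factor.

With everything moved to the left-hand side, differentiate term by term:
  d/dx[xy] = x·y' + y
  d/dx[-22] = 0

Separating the contributions that come from x directly and those that come through y:
  without y':      y
  multiplying y':  x

so (y) + (x)·y' = 0, and therefore
  dy/dx = -(y)/(x) = -y/x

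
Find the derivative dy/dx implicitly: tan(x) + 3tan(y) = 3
Apply d/dx to both sides, remembering that y depends on x. Each occurrence of y therefore brings in a y' = dy/dx via the chain rule.

With F(x, y) equal to the left-hand side minus the right, differentiate F term by term:
  d/dx[tan(x)] = tan(x)^2 + 1
  d/dx[3tan(y)] = 3·y'(tan(y)^2 + 1)
  d/dx[-3] = 0
Adding these up, d/dx[F] = 0 becomes
  (tan(x)^2 + 1) + (3tan(y)^2 + 3)·y' = 0,
so isolating y',
  dy/dx = -(tan(x)^2 + 1)/(3tan(y)^2 + 3) = -cos(y)^2/(3cos(x)^2)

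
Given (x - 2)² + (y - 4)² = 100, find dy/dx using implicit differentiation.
Take d/dx of both sides. Since y is implicitly a function of x, the chain rule attaches a y' = dy/dx factor whenever we differentiate through y.

Set F(x, y) = (left side) − (right side), so the curve is F = 0. Differentiating each term of F:
  d/dx[(x - 2)^2] = 2x - 4
  d/dx[(y - 4)^2] = 2·y'(y - 4)
  d/dx[-100] = 0

Collecting, the y'-free part is the partial derivative in x and the y' coefficient is the partial derivative in y:
  ∂F/∂x = 2x - 4
  ∂F/∂y = 2y - 8

so d/dx[F(x, y(x))] = ∂F/∂x + (∂F/∂y)·y' = 0. Rearranging,
  dy/dx = -(∂F/∂x)/(∂F/∂y) = -(2x - 4)/(2y - 8) = (2 - x)/(y - 4)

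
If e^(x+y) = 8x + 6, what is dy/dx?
Differentiate the relation implicitly: treat y = y(x) and apply the chain rule, so every y-derivative picks up a y' = dy/dx factor.

With everything moved to the left-hand side, differentiate term by term:
  d/dx[-8x] = -8
  d/dx[e^(x + y)] = (y' + 1)·e^(x + y)
  d/dx[-6] = 0

Separating the contributions that come from x directly and those that come through y:
  without y':      e^(x + y) - 8
  multiplying y':  e^(x + y)

so (e^(x + y) - 8) + (e^(x + y))·y' = 0, and therefore
  dy/dx = -(e^(x + y) - 8)/(e^(x + y)) = 8e^(-x - y) - 1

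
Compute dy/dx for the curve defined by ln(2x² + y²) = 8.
Differentiate the relation implicitly: treat y = y(x) and apply the chain rule, so every y-derivative picks up a y' = dy/dx factor.

With everything moved to the left-hand side, differentiate term by term:
  d/dx[ln(2x^2 + y^2)] = (4x + 2y·y')/(2x^2 + y^2)
  d/dx[-8] = 0

Separating the contributions that come from x directly and those that come through y:
  without y':      4x/(2x^2 + y^2)
  multiplying y':  2y/(2x^2 + y^2)

so (4x/(2x^2 + y^2)) + (2y/(2x^2 + y^2))·y' = 0, and therefore
  dy/dx = -(4x/(2x^2 + y^2))/(2y/(2x^2 + y^2)) = -2x/y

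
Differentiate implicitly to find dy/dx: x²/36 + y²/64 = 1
Differentiate the relation implicitly: treat y = y(x) and apply the chain rule, so every y-derivative picks up a y' = dy/dx factor.

With everything moved to the left-hand side, differentiate term by term:
  d/dx[x^2/36] = x/18
  d/dx[y^2/64] = y·y'/32
  d/dx[-1] = 0

Separating the contributions that come from x directly and those that come through y:
  without y':      x/18
  multiplying y':  y/32

so (x/18) + (y/32)·y' = 0, and therefore
  dy/dx = -(x/18)/(y/32) = -16x/(9y)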